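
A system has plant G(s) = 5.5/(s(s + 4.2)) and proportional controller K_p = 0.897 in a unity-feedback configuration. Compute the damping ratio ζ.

ζ = 0.945

1 + K_p·G(s) = 0 gives s² + 4.2s + 4.934 = 0.
So ω_n² = 4.934 ⇒ ω_n = 2.221 rad/s, and ζ = 4.2/(2ω_n) = 0.945.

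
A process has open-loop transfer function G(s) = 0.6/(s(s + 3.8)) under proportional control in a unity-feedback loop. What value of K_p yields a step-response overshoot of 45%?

From %OS = 100·exp(−πζ/√(1−ζ²)) = 45%, ζ = −ln(0.45)/√(π²+ln²(0.45)) = 0.2463.
Characteristic equation s² + 3.8s + 0.6K_p = 0 gives ζ = 3.8/(2√(0.6K_p)).
Setting ζ = 0.2463: √(0.6K_p) = 3.8/(2·0.2463) = 7.713, so K_p = 59.49/0.6 = 99.1.

K_p = 99.1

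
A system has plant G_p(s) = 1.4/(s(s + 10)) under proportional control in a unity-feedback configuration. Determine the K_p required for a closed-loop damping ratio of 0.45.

Closed-loop characteristic equation: s² + 10s + K_p·1.4 = 0.
So ω_n = √(1.4K_p) and 2ζω_n = 10, giving ζ = 10/(2√(1.4K_p)).
Setting ζ = 0.45: √(1.4K_p) = 10/(2·0.45) = 11.11, so K_p = 123.5/1.4 = 88.2.

K_p = 88.2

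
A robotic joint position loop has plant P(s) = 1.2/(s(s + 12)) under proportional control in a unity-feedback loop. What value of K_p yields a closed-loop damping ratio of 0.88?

Closed-loop characteristic equation: s² + 12s + K_p·1.2 = 0.
So ω_n = √(1.2K_p) and 2ζω_n = 12, giving ζ = 12/(2√(1.2K_p)).
Setting ζ = 0.88: √(1.2K_p) = 12/(2·0.88) = 6.818, so K_p = 46.49/1.2 = 38.7.

K_p = 38.7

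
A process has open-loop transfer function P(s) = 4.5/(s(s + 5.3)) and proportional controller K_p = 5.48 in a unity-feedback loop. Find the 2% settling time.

T_s ≈ 1.51 s

The closed-loop denominator s² + 5.3s + 24.66 gives ω_n = √24.66 = 4.966 and ζ = 5.3/(2ω_n) = 0.5336.
2% settling time T_s ≈ 4/(ζω_n) = 4/2.65 = 1.51 s.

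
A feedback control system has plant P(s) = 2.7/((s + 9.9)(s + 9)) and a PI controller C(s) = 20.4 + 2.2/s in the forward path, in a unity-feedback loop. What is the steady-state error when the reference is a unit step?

0

The open loop C(s)P(s) has a pole at the origin (type 1), so the static position error constant is infinite and e_ss = 1/(1+∞) = 0.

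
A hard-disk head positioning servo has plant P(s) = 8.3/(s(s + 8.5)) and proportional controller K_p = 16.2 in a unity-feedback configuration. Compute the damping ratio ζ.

ζ = 0.367

The closed-loop denominator is s(s+8.5) + 16.2·8.3 = s² + 8.5s + 134.5.
So ω_n² = 134.5 ⇒ ω_n = 11.6 rad/s, and ζ = 8.5/(2ω_n) = 0.367.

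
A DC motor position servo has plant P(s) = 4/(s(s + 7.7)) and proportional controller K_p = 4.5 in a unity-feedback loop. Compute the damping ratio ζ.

The closed-loop denominator is s(s+7.7) + 4.5·4 = s² + 7.7s + 18.
Matching s² + 2ζω_n s + ω_n²: ω_n = √18 = 4.243 rad/s and 2ζω_n = 7.7, so ζ = 7.7/(2·4.243) = 0.907.

ζ = 0.907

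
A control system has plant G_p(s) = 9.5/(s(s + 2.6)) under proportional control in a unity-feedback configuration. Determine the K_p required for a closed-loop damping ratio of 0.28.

K_p = 2.27

Closed-loop characteristic equation: s² + 2.6s + K_p·9.5 = 0.
So ω_n = √(9.5K_p) and 2ζω_n = 2.6, giving ζ = 2.6/(2√(9.5K_p)).
Setting ζ = 0.28: √(9.5K_p) = 2.6/(2·0.28) = 4.643, so K_p = 21.56/9.5 = 2.27.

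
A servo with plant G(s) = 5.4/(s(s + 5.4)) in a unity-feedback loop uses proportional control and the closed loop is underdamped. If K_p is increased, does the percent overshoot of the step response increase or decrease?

ζ = 5.4/(2√(5.4K_p)) decreases as K_p grows; lower damping means more overshoot.

increase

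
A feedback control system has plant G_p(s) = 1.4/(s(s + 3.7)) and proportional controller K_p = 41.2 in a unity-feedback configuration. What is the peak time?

The closed-loop denominator s² + 3.7s + 57.68 gives ω_n = √57.68 = 7.595 and ζ = 3.7/(2ω_n) = 0.2436.
Damped frequency ω_d = ω_n√(1−ζ²) = 7.366 rad/s, so peak time T_p = π/ω_d = 0.427 s.

T_p = 0.427 s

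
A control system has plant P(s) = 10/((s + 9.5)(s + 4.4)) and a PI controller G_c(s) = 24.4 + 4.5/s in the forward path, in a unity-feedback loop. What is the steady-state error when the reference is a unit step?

0

The open loop G_c(s)P(s) has a pole at the origin (type 1), so the static position error constant is infinite and e_ss = 1/(1+∞) = 0.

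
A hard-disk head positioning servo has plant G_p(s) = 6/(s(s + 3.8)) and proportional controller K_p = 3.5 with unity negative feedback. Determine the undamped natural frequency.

ω_n = 4.58 rad/s

1 + K_p·G_p(s) = 0 gives s² + 3.8s + 21 = 0.
So ω_n² = 21 ⇒ ω_n = 4.583 rad/s, and ζ = 3.8/(2ω_n) = 0.415.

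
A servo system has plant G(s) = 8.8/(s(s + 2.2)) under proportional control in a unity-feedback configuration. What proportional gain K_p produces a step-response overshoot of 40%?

From %OS = 100·exp(−πζ/√(1−ζ²)) = 40%, ζ = −ln(0.4)/√(π²+ln²(0.4)) = 0.28.
Characteristic equation s² + 2.2s + 8.8K_p = 0 gives ζ = 2.2/(2√(8.8K_p)).
Setting ζ = 0.28: √(8.8K_p) = 2.2/(2·0.28) = 3.929, so K_p = 15.43/8.8 = 1.75.

K_p = 1.75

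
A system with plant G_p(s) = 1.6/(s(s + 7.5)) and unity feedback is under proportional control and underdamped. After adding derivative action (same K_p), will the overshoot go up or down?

The derivative term adds K·K_d to the s-coefficient of the characteristic equation, raising 2ζω_n while ω_n is unchanged; ζ increases, so overshoot decreases.

decrease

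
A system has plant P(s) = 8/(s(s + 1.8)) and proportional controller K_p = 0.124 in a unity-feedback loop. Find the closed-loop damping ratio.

The closed-loop denominator is s(s+1.8) + 0.124·8 = s² + 1.8s + 0.992.
Matching s² + 2ζω_n s + ω_n²: ω_n = √0.992 = 0.996 rad/s and 2ζω_n = 1.8, so ζ = 1.8/(2·0.996) = 0.904.

ζ = 0.904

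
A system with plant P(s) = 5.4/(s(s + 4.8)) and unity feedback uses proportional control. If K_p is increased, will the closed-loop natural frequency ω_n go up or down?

increase

ω_n = √(5.4·K_p), which grows with K_p.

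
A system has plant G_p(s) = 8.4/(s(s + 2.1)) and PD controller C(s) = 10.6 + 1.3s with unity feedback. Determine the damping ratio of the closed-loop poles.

Forward path: (10.6 + 1.3s)·8.4/(s(s+2.1)). The closed-loop characteristic equation is s² + (2.1 + 8.4·1.3)s + 8.4·10.6 = 0.
That is s² + 13.02s + 89.04 = 0, so ω_n = 9.436 rad/s and ζ = 13.02/(2·9.436) = 0.6899.

ζ = 0.69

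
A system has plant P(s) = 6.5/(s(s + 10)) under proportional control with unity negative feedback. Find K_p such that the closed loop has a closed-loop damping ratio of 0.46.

K_p = 18.2

Closed-loop characteristic equation: s² + 10s + K_p·6.5 = 0.
So ω_n = √(6.5K_p) and 2ζω_n = 10, giving ζ = 10/(2√(6.5K_p)).
Setting ζ = 0.46: √(6.5K_p) = 10/(2·0.46) = 10.87, so K_p = 118.1/6.5 = 18.2.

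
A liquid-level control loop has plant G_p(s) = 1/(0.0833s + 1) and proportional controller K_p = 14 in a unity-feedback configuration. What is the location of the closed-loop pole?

Closed loop: T(s) = K_p·G_p/(1+K_p·G_p) = 14/(0.0833s + 1 + 14), with pole at s = −(1 + 14)/0.0833 = −180.1.

s = -180.1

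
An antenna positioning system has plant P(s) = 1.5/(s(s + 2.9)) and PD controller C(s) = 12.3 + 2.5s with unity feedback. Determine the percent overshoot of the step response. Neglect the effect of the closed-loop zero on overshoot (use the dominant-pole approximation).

Forward path: (12.3 + 2.5s)·1.5/(s(s+2.9)). The closed-loop characteristic equation is s² + (2.9 + 1.5·2.5)s + 1.5·12.3 = 0.
That is s² + 6.65s + 18.45 = 0, so ω_n = 4.295 rad/s and ζ = 6.65/(2·4.295) = 0.7741.
%OS = 100·exp(−πζ/√(1−ζ²)) = 2.15%.

2.15%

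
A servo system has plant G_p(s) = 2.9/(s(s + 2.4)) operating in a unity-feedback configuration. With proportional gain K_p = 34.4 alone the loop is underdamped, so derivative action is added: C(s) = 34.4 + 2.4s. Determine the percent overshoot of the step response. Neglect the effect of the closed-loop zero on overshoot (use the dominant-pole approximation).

18.9%

Forward path: (34.4 + 2.4s)·2.9/(s(s+2.4)). The closed-loop characteristic equation is s² + (2.4 + 2.9·2.4)s + 2.9·34.4 = 0.
That is s² + 9.36s + 99.76 = 0, so ω_n = 9.988 rad/s and ζ = 9.36/(2·9.988) = 0.4686.
%OS = 100·exp(−πζ/√(1−ζ²)) = 18.9%.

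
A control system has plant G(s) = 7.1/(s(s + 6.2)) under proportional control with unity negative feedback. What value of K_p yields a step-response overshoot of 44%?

From %OS = 100·exp(−πζ/√(1−ζ²)) = 44%, ζ = −ln(0.44)/√(π²+ln²(0.44)) = 0.2528.
Characteristic equation s² + 6.2s + 7.1K_p = 0 gives ζ = 6.2/(2√(7.1K_p)).
Setting ζ = 0.2528: √(7.1K_p) = 6.2/(2·0.2528) = 12.26, so K_p = 150.3/7.1 = 21.2.

K_p = 21.2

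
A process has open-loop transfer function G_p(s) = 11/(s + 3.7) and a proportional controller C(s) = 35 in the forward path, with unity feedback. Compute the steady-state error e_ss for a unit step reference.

0.00952

The loop is type 0. Static position error constant K_pos = C(0)·G_p(0) = 35·2.973 = 104.1.
Steady-state error to a unit step: e_ss = 1/(1+K_pos) = 1/105.1 = 0.00952.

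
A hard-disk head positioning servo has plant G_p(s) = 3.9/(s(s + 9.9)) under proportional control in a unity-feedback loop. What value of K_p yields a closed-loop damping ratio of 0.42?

Closed-loop characteristic equation: s² + 9.9s + K_p·3.9 = 0.
So ω_n = √(3.9K_p) and 2ζω_n = 9.9, giving ζ = 9.9/(2√(3.9K_p)).
Setting ζ = 0.42: √(3.9K_p) = 9.9/(2·0.42) = 11.79, so K_p = 138.9/3.9 = 35.6.

K_p = 35.6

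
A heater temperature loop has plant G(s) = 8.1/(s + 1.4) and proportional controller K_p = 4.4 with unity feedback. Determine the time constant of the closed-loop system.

Closed-loop transfer function: T(s) = K_p·G(s)/(1 + K_p·G(s)) = 35.64/(s + 1.4 + 35.64) = 35.64/(s + 37.04).
Time constant τ = 1/37.04 = 0.027 s.

τ = 0.027 s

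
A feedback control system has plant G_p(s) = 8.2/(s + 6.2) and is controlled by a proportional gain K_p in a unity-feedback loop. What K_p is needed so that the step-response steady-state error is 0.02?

For a type-0 loop with proportional control, e_ss = 1/(1 + K_p·G_p(0)).
G_p(0) = 1.323. Require 1/(1 + K_p·1.323) = 0.02, so 1 + 1.323·K_p = 50.
K_p = (50 − 1)/1.323 = 37.

K_p = 37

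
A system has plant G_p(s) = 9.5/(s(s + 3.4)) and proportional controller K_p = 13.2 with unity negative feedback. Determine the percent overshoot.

61.7%

From 1 + K_pG_p(s) = 0: s² + 3.4s + 125.4 = 0 ⇒ ω_n = 11.2, ζ = 0.1518.
%OS = 100·exp(−πζ/√(1−ζ²)) = 100·exp(−π·0.1518/√0.977) = 61.7%.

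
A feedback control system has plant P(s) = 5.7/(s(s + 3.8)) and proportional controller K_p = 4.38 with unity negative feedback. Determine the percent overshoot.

Closed-loop characteristic equation: s² + 3.8s + 24.97 = 0, so ω_n = 4.997 rad/s and ζ = 3.8/(2·4.997) = 0.3803.
%OS = 100·exp(−πζ/√(1−ζ²)) = 100·exp(−π·0.3803/√0.8554) = 27.5%.

27.5%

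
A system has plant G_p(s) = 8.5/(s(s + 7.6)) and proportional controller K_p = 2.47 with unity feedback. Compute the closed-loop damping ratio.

ζ = 0.829

With unity feedback the closed-loop characteristic equation is s² + 7.6s + 2.47·8.5 = s² + 7.6s + 21 = 0.
Matching s² + 2ζω_n s + ω_n²: ω_n = √21 = 4.582 rad/s and 2ζω_n = 7.6, so ζ = 7.6/(2·4.582) = 0.829.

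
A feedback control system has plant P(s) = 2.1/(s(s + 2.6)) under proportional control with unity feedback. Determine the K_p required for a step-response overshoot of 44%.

K_p = 12.6

From %OS = 100·exp(−πζ/√(1−ζ²)) = 44%, ζ = −ln(0.44)/√(π²+ln²(0.44)) = 0.2528.
Characteristic equation s² + 2.6s + 2.1K_p = 0 gives ζ = 2.6/(2√(2.1K_p)).
Setting ζ = 0.2528: √(2.1K_p) = 2.6/(2·0.2528) = 5.142, so K_p = 26.44/2.1 = 12.6.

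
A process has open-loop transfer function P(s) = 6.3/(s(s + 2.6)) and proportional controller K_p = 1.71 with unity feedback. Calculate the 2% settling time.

T_s ≈ 3.08 s

From 1 + K_pP(s) = 0: s² + 2.6s + 10.77 = 0 ⇒ ω_n = 3.282, ζ = 0.3961.
2% settling time T_s ≈ 4/(ζω_n) = 4/1.3 = 3.08 s.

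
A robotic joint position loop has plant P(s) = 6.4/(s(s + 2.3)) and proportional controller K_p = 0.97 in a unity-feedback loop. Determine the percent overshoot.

The closed-loop denominator s² + 2.3s + 6.208 gives ω_n = √6.208 = 2.492 and ζ = 2.3/(2ω_n) = 0.4616.
%OS = 100·exp(−πζ/√(1−ζ²)) = 100·exp(−π·0.4616/√0.787) = 19.5%.

19.5%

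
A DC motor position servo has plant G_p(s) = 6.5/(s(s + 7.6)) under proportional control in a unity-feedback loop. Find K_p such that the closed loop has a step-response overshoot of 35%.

From %OS = 100·exp(−πζ/√(1−ζ²)) = 35%, ζ = −ln(0.35)/√(π²+ln²(0.35)) = 0.3169.
Characteristic equation s² + 7.6s + 6.5K_p = 0 gives ζ = 7.6/(2√(6.5K_p)).
Setting ζ = 0.3169: √(6.5K_p) = 7.6/(2·0.3169) = 11.99, so K_p = 143.8/6.5 = 22.1.

K_p = 22.1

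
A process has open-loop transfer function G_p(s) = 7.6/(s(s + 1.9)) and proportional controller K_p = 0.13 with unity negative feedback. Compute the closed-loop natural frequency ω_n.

ω_n = 0.994 rad/s

The closed-loop denominator is s(s+1.9) + 0.13·7.6 = s² + 1.9s + 0.988.
So ω_n² = 0.988 ⇒ ω_n = 0.994 rad/s, and ζ = 1.9/(2ω_n) = 0.956.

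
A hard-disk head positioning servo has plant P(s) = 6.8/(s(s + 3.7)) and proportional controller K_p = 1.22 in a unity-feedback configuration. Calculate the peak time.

T_p = 1.42 s

The closed-loop denominator s² + 3.7s + 8.296 gives ω_n = √8.296 = 2.88 and ζ = 3.7/(2ω_n) = 0.6423.
Damped frequency ω_d = ω_n√(1−ζ²) = 2.208 rad/s, so peak time T_p = π/ω_d = 1.42 s.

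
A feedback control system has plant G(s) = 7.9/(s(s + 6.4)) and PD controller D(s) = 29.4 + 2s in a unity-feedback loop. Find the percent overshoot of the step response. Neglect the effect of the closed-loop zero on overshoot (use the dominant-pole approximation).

Forward path: (29.4 + 2s)·7.9/(s(s+6.4)). The closed-loop characteristic equation is s² + (6.4 + 7.9·2)s + 7.9·29.4 = 0.
That is s² + 22.2s + 232.3 = 0, so ω_n = 15.24 rad/s and ζ = 22.2/(2·15.24) = 0.7283.
%OS = 100·exp(−πζ/√(1−ζ²)) = 3.55%.

3.55%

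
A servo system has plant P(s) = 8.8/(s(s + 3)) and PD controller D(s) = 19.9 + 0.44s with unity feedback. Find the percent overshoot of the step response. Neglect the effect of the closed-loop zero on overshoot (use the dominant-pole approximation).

Forward path: (19.9 + 0.44s)·8.8/(s(s+3)). The closed-loop characteristic equation is s² + (3 + 8.8·0.44)s + 8.8·19.9 = 0.
That is s² + 6.872s + 175.1 = 0, so ω_n = 13.23 rad/s and ζ = 6.872/(2·13.23) = 0.2596.
%OS = 100·exp(−πζ/√(1−ζ²)) = 43%.

43%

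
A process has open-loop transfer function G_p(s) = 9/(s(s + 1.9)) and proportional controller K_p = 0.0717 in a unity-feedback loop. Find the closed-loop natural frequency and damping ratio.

With unity feedback the closed-loop characteristic equation is s² + 1.9s + 0.0717·9 = s² + 1.9s + 0.6453 = 0.
Matching s² + 2ζω_n s + ω_n²: ω_n = √0.6453 = 0.8033 rad/s and 2ζω_n = 1.9, so ζ = 1.9/(2·0.8033) = 1.18.

ω_n = 0.803 rad/s, ζ = 1.18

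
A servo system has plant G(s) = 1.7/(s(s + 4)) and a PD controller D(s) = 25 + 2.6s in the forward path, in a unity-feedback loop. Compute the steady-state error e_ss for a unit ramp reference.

The loop has one pole at the origin (type 1). Velocity error constant K_v = lim_{s→0} s·D(s)G(s) = 25·1.7/4 = 10.62.
Steady-state error to a unit ramp: e_ss = 1/K_v = 0.0941.

0.0941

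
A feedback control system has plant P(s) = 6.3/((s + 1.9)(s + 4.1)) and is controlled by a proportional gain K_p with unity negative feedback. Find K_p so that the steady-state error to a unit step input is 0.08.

K_p = 14.2

Steady-state error for a unit step on this type-0 loop is 1/(1 + K_p·P(0)).
P(0) = 0.8087. Require 1/(1 + K_p·0.8087) = 0.08, so 1 + 0.8087·K_p = 12.5.
K_p = (12.5 − 1)/0.8087 = 14.2.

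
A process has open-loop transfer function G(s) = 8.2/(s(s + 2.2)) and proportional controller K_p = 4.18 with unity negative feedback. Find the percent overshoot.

The closed-loop denominator s² + 2.2s + 34.28 gives ω_n = √34.28 = 5.855 and ζ = 2.2/(2ω_n) = 0.1879.
%OS = 100·exp(−πζ/√(1−ζ²)) = 100·exp(−π·0.1879/√0.9647) = 54.8%.

54.8%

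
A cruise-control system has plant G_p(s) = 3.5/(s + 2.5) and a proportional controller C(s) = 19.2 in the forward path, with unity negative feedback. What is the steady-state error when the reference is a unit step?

The loop is type 0. Static position error constant K_pos = C(0)·G_p(0) = 19.2·1.4 = 26.88.
Steady-state error to a unit step: e_ss = 1/(1+K_pos) = 1/27.88 = 0.0359.

0.0359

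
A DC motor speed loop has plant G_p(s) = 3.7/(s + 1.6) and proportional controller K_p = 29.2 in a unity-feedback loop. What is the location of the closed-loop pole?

Closed-loop transfer function: T(s) = K_p·G_p(s)/(1 + K_p·G_p(s)) = 108/(s + 1.6 + 108) = 108/(s + 109.6).
The closed-loop pole is at s = −109.6.

s = -109.6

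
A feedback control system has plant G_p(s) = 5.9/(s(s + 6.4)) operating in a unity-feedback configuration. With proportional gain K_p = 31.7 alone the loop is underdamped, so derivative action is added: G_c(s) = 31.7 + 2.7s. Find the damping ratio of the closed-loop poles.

ζ = 0.816

Forward path: (31.7 + 2.7s)·5.9/(s(s+6.4)). The closed-loop characteristic equation is s² + (6.4 + 5.9·2.7)s + 5.9·31.7 = 0.
That is s² + 22.33s + 187 = 0, so ω_n = 13.68 rad/s and ζ = 22.33/(2·13.68) = 0.8164.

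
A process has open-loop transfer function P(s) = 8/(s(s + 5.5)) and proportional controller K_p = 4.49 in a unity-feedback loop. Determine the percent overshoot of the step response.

The closed-loop denominator s² + 5.5s + 35.92 gives ω_n = √35.92 = 5.993 and ζ = 5.5/(2ω_n) = 0.4588.
%OS = 100·exp(−πζ/√(1−ζ²)) = 100·exp(−π·0.4588/√0.7895) = 19.7%.

19.7%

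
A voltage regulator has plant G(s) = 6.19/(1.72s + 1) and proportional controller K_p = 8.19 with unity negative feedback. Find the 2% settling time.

Closed loop: T(s) = K_p·G/(1+K_p·G) = 50.7/(1.72s + 1 + 50.7), with pole at s = −(1 + 50.7)/1.72 = −30.06.
τ = 1/30.06 = 0.03327 s, so 2% settling time ≈ 4τ = 0.133 s.

T_s ≈ 0.133 s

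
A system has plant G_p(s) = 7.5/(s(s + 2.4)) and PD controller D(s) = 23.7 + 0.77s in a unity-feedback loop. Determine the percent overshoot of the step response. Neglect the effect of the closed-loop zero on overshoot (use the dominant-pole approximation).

36.4%

Forward path: (23.7 + 0.77s)·7.5/(s(s+2.4)). The closed-loop characteristic equation is s² + (2.4 + 7.5·0.77)s + 7.5·23.7 = 0.
That is s² + 8.175s + 177.8 = 0, so ω_n = 13.33 rad/s and ζ = 8.175/(2·13.33) = 0.3066.
%OS = 100·exp(−πζ/√(1−ζ²)) = 36.4%.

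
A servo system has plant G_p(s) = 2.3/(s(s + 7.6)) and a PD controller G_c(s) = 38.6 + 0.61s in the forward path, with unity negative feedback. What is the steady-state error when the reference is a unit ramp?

The loop has one pole at the origin (type 1). Velocity error constant K_v = lim_{s→0} s·G_c(s)G_p(s) = 38.6·2.3/7.6 = 11.68.
Steady-state error to a unit ramp: e_ss = 1/K_v = 0.0856.

0.0856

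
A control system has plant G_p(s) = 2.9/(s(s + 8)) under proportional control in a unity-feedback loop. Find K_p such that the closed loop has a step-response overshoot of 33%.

K_p = 49.8

From %OS = 100·exp(−πζ/√(1−ζ²)) = 33%, ζ = −ln(0.33)/√(π²+ln²(0.33)) = 0.3328.
Characteristic equation s² + 8s + 2.9K_p = 0 gives ζ = 8/(2√(2.9K_p)).
Setting ζ = 0.3328: √(2.9K_p) = 8/(2·0.3328) = 12.02, so K_p = 144.5/2.9 = 49.8.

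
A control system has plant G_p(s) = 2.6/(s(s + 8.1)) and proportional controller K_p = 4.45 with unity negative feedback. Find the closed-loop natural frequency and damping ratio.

ω_n = 3.4 rad/s, ζ = 1.19

1 + K_p·G_p(s) = 0 gives s² + 8.1s + 11.57 = 0.
So ω_n² = 11.57 ⇒ ω_n = 3.401 rad/s, and ζ = 8.1/(2ω_n) = 1.19.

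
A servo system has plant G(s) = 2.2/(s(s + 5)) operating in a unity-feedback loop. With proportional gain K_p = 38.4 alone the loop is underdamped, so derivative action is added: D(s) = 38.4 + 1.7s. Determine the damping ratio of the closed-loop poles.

ζ = 0.475

Forward path: (38.4 + 1.7s)·2.2/(s(s+5)). The closed-loop characteristic equation is s² + (5 + 2.2·1.7)s + 2.2·38.4 = 0.
That is s² + 8.74s + 84.48 = 0, so ω_n = 9.191 rad/s and ζ = 8.74/(2·9.191) = 0.4754.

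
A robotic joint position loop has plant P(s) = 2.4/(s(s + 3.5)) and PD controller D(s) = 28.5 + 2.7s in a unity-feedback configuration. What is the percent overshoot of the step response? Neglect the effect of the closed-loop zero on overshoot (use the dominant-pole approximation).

Forward path: (28.5 + 2.7s)·2.4/(s(s+3.5)). The closed-loop characteristic equation is s² + (3.5 + 2.4·2.7)s + 2.4·28.5 = 0.
That is s² + 9.98s + 68.4 = 0, so ω_n = 8.27 rad/s and ζ = 9.98/(2·8.27) = 0.6034.
%OS = 100·exp(−πζ/√(1−ζ²)) = 9.28%.

9.28%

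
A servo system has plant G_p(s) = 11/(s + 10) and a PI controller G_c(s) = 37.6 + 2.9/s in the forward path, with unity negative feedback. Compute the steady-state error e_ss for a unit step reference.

The open loop G_c(s)G_p(s) has a pole at the origin (type 1), so the static position error constant is infinite and e_ss = 1/(1+∞) = 0.

0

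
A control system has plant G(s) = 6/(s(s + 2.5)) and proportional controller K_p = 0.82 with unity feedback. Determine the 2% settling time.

T_s ≈ 3.2 s

The closed-loop denominator s² + 2.5s + 4.92 gives ω_n = √4.92 = 2.218 and ζ = 2.5/(2ω_n) = 0.5635.
2% settling time T_s ≈ 4/(ζω_n) = 4/1.25 = 3.2 s.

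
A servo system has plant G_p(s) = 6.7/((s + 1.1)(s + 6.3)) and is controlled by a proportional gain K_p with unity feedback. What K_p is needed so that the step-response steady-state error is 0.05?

K_p = 19.7

The loop is type 0, so e_ss(step) = 1/(1 + K_pos) with K_pos = K_p·G_p(0).
G_p(0) = 0.9668. Require 1/(1 + K_p·0.9668) = 0.05, so 1 + 0.9668·K_p = 20.
K_p = (20 − 1)/0.9668 = 19.7.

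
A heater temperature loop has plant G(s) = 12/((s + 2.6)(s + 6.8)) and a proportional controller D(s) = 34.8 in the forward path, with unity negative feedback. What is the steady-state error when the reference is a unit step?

0.0406

The loop is type 0. Static position error constant K_pos = D(0)·G(0) = 34.8·0.6787 = 23.62.
Steady-state error to a unit step: e_ss = 1/(1+K_pos) = 1/24.62 = 0.0406.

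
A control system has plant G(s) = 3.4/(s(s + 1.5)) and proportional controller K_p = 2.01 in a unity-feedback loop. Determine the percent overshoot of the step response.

Closed-loop characteristic equation: s² + 1.5s + 6.834 = 0, so ω_n = 2.614 rad/s and ζ = 1.5/(2·2.614) = 0.2869.
%OS = 100·exp(−πζ/√(1−ζ²)) = 100·exp(−π·0.2869/√0.9177) = 39%.

39%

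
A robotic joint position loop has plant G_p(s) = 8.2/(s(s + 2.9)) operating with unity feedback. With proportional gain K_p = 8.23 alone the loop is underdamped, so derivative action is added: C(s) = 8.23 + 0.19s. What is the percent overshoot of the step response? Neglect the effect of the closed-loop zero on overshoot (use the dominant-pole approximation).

41.2%

Forward path: (8.23 + 0.19s)·8.2/(s(s+2.9)). The closed-loop characteristic equation is s² + (2.9 + 8.2·0.19)s + 8.2·8.23 = 0.
That is s² + 4.458s + 67.49 = 0, so ω_n = 8.215 rad/s and ζ = 4.458/(2·8.215) = 0.2713.
%OS = 100·exp(−πζ/√(1−ζ²)) = 41.2%.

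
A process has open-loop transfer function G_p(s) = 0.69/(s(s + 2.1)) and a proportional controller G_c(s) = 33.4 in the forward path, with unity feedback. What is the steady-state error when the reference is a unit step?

0

The open loop G_c(s)G_p(s) has a pole at the origin (type 1), so the static position error constant is infinite and e_ss = 1/(1+∞) = 0.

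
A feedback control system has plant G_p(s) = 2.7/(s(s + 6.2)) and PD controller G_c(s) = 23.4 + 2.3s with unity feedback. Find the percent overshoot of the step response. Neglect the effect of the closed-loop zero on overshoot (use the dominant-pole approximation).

1.98%

Forward path: (23.4 + 2.3s)·2.7/(s(s+6.2)). The closed-loop characteristic equation is s² + (6.2 + 2.7·2.3)s + 2.7·23.4 = 0.
That is s² + 12.41s + 63.18 = 0, so ω_n = 7.949 rad/s and ζ = 12.41/(2·7.949) = 0.7806.
%OS = 100·exp(−πζ/√(1−ζ²)) = 1.98%.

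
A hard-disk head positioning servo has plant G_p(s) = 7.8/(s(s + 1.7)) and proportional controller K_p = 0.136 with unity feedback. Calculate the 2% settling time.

From 1 + K_pG_p(s) = 0: s² + 1.7s + 1.061 = 0 ⇒ ω_n = 1.03, ζ = 0.8253.
2% settling time T_s ≈ 4/(ζω_n) = 4/0.85 = 4.71 s.

T_s ≈ 4.71 s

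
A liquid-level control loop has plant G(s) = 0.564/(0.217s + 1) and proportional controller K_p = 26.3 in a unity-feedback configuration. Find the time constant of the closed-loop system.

Closed loop: T(s) = K_p·G/(1+K_p·G) = 14.83/(0.217s + 1 + 14.83), with pole at s = −(1 + 14.83)/0.217 = −72.96.
Closed-loop time constant τ = 1/72.96 = 0.0137 s.

τ = 0.0137 s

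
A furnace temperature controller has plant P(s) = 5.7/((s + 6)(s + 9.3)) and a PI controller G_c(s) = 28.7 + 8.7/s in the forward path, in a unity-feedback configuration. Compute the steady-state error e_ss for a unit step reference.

The open loop G_c(s)P(s) has a pole at the origin (type 1), so the static position error constant is infinite and e_ss = 1/(1+∞) = 0.

0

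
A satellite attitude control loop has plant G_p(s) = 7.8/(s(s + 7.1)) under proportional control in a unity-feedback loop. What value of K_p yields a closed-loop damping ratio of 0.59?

Closed-loop characteristic equation: s² + 7.1s + K_p·7.8 = 0.
So ω_n = √(7.8K_p) and 2ζω_n = 7.1, giving ζ = 7.1/(2√(7.8K_p)).
Setting ζ = 0.59: √(7.8K_p) = 7.1/(2·0.59) = 6.017, so K_p = 36.2/7.8 = 4.64.

K_p = 4.64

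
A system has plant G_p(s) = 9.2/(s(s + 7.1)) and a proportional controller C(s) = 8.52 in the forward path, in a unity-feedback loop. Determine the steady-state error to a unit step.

The open loop C(s)G_p(s) has a pole at the origin (type 1), so the static position error constant is infinite and e_ss = 1/(1+∞) = 0.

0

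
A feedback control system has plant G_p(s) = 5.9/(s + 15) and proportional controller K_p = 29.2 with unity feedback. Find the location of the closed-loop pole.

Closed-loop transfer function: T(s) = K_p·G_p(s)/(1 + K_p·G_p(s)) = 172.3/(s + 15 + 172.3) = 172.3/(s + 187.3).
The closed-loop pole is at s = −187.3.

s = -187.3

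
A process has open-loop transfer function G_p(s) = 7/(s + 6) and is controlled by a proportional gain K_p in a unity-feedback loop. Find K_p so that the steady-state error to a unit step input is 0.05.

The loop is type 0, so e_ss(step) = 1/(1 + K_pos) with K_pos = K_p·G_p(0).
G_p(0) = 1.167. Require 1/(1 + K_p·1.167) = 0.05, so 1 + 1.167·K_p = 20.
K_p = (20 − 1)/1.167 = 16.3.

K_p = 16.3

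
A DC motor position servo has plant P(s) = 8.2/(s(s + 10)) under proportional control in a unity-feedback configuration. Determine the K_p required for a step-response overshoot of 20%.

From %OS = 100·exp(−πζ/√(1−ζ²)) = 20%, ζ = −ln(0.2)/√(π²+ln²(0.2)) = 0.4559.
Characteristic equation s² + 10s + 8.2K_p = 0 gives ζ = 10/(2√(8.2K_p)).
Setting ζ = 0.4559: √(8.2K_p) = 10/(2·0.4559) = 10.97, so K_p = 120.3/8.2 = 14.7.

K_p = 14.7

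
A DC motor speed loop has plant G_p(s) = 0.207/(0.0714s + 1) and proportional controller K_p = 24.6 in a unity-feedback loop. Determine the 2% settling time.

Closed loop: T(s) = K_p·G_p/(1+K_p·G_p) = 5.092/(0.0714s + 1 + 5.092), with pole at s = −(1 + 5.092)/0.0714 = −85.32.
τ = 1/85.32 = 0.01172 s, so 2% settling time ≈ 4τ = 0.0469 s.

T_s ≈ 0.0469 s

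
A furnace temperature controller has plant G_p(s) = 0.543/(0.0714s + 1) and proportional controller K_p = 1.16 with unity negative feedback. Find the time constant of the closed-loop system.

τ = 0.0438 s

Closed loop: T(s) = K_p·G_p/(1+K_p·G_p) = 0.6299/(0.0714s + 1 + 0.6299), with pole at s = −(1 + 0.6299)/0.0714 = −22.83.
Closed-loop time constant τ = 1/22.83 = 0.0438 s.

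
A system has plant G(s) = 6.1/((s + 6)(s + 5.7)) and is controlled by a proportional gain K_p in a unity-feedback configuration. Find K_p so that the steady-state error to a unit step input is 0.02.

Steady-state error for a unit step on this type-0 loop is 1/(1 + K_p·G(0)).
G(0) = 0.1784. Require 1/(1 + K_p·0.1784) = 0.02, so 1 + 0.1784·K_p = 50.
K_p = (50 − 1)/0.1784 = 275.

K_p = 275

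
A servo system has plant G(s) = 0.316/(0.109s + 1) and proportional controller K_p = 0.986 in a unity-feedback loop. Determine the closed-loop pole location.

Closed loop: T(s) = K_p·G/(1+K_p·G) = 0.3116/(0.109s + 1 + 0.3116), with pole at s = −(1 + 0.3116)/0.109 = −12.03.

s = -12.03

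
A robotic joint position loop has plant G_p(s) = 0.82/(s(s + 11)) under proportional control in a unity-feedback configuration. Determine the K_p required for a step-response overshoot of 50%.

From %OS = 100·exp(−πζ/√(1−ζ²)) = 50%, ζ = −ln(0.5)/√(π²+ln²(0.5)) = 0.2155.
Characteristic equation s² + 11s + 0.82K_p = 0 gives ζ = 11/(2√(0.82K_p)).
Setting ζ = 0.2155: √(0.82K_p) = 11/(2·0.2155) = 25.53, so K_p = 651.7/0.82 = 795.

K_p = 795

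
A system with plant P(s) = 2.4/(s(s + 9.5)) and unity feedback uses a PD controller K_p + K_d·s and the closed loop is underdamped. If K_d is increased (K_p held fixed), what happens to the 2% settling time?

decrease

Characteristic equation s² + (9.5 + 2.4K_d)s + 2.4K_p = 0: raising K_d increases ζω_n = (9.5+2.4K_d)/2 while the loop stays underdamped, so T_s ≈ 4/(ζω_n) decreases.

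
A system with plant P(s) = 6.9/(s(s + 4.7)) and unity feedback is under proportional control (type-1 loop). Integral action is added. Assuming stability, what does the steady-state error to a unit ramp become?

The integrator raises the loop to type 2, so K_v → ∞ and e_ss to a ramp is zero.

0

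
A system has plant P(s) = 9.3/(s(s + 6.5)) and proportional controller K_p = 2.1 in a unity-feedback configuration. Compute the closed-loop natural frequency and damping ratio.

ω_n = 4.42 rad/s, ζ = 0.735

The closed-loop denominator is s(s+6.5) + 2.1·9.3 = s² + 6.5s + 19.53.
Matching s² + 2ζω_n s + ω_n²: ω_n = √19.53 = 4.419 rad/s and 2ζω_n = 6.5, so ζ = 6.5/(2·4.419) = 0.735.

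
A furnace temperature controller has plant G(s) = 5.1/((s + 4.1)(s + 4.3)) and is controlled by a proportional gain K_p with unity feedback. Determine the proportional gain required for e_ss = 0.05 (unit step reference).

For a type-0 loop with proportional control, e_ss = 1/(1 + K_p·G(0)).
G(0) = 0.2893. Require 1/(1 + K_p·0.2893) = 0.05, so 1 + 0.2893·K_p = 20.
K_p = (20 − 1)/0.2893 = 65.7.

K_p = 65.7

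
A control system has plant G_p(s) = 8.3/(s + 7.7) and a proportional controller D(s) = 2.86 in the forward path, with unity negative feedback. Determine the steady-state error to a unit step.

The loop is type 0. Static position error constant K_pos = D(0)·G_p(0) = 2.86·1.078 = 3.083.
Steady-state error to a unit step: e_ss = 1/(1+K_pos) = 1/4.083 = 0.245.

0.245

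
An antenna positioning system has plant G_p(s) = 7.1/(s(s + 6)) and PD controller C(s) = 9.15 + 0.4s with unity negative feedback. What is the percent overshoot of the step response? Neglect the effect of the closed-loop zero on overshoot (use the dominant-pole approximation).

12.7%

Forward path: (9.15 + 0.4s)·7.1/(s(s+6)). The closed-loop characteristic equation is s² + (6 + 7.1·0.4)s + 7.1·9.15 = 0.
That is s² + 8.84s + 64.97 = 0, so ω_n = 8.06 rad/s and ζ = 8.84/(2·8.06) = 0.5484.
%OS = 100·exp(−πζ/√(1−ζ²)) = 12.7%.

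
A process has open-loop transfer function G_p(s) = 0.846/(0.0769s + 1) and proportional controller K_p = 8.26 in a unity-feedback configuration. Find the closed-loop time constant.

Closed loop: T(s) = K_p·G_p/(1+K_p·G_p) = 6.988/(0.0769s + 1 + 6.988), with pole at s = −(1 + 6.988)/0.0769 = −103.9.
Closed-loop time constant τ = 1/103.9 = 0.00963 s.

τ = 0.00963 s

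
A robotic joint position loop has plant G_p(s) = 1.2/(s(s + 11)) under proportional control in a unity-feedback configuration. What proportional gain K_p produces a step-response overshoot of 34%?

From %OS = 100·exp(−πζ/√(1−ζ²)) = 34%, ζ = −ln(0.34)/√(π²+ln²(0.34)) = 0.3248.
Characteristic equation s² + 11s + 1.2K_p = 0 gives ζ = 11/(2√(1.2K_p)).
Setting ζ = 0.3248: √(1.2K_p) = 11/(2·0.3248) = 16.93, so K_p = 286.8/1.2 = 239.

K_p = 239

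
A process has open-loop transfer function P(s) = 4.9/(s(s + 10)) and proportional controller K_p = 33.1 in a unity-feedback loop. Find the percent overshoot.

From 1 + K_pP(s) = 0: s² + 10s + 162.2 = 0 ⇒ ω_n = 12.74, ζ = 0.3926.
%OS = 100·exp(−πζ/√(1−ζ²)) = 100·exp(−π·0.3926/√0.8459) = 26.2%.

26.2%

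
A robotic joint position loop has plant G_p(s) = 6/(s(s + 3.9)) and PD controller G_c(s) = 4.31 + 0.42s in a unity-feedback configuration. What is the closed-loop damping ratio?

Forward path: (4.31 + 0.42s)·6/(s(s+3.9)). The closed-loop characteristic equation is s² + (3.9 + 6·0.42)s + 6·4.31 = 0.
That is s² + 6.42s + 25.86 = 0, so ω_n = 5.085 rad/s and ζ = 6.42/(2·5.085) = 0.6312.

ζ = 0.631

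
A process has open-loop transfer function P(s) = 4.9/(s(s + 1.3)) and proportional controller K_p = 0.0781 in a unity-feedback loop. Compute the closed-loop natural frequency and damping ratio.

ω_n = 0.619 rad/s, ζ = 1.05

The closed-loop denominator is s(s+1.3) + 0.0781·4.9 = s² + 1.3s + 0.3827.
Matching s² + 2ζω_n s + ω_n²: ω_n = √0.3827 = 0.6186 rad/s and 2ζω_n = 1.3, so ζ = 1.3/(2·0.6186) = 1.05.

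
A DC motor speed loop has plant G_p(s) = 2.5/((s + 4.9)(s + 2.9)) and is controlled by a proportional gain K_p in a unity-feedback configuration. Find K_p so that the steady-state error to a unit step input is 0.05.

K_p = 108

For a type-0 loop with proportional control, e_ss = 1/(1 + K_p·G_p(0)).
G_p(0) = 0.1759. Require 1/(1 + K_p·0.1759) = 0.05, so 1 + 0.1759·K_p = 20.
K_p = (20 − 1)/0.1759 = 108.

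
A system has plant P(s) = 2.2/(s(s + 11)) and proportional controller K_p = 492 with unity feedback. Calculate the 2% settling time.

T_s ≈ 0.727 s

Closed-loop characteristic equation: s² + 11s + 1082 = 0, so ω_n = 32.9 rad/s and ζ = 11/(2·32.9) = 0.1672.
2% settling time T_s ≈ 4/(ζω_n) = 4/5.5 = 0.727 s.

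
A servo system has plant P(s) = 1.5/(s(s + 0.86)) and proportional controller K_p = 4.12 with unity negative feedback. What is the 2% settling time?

T_s ≈ 9.3 s

From 1 + K_pP(s) = 0: s² + 0.86s + 6.18 = 0 ⇒ ω_n = 2.486, ζ = 0.173.
2% settling time T_s ≈ 4/(ζω_n) = 4/0.43 = 9.3 s.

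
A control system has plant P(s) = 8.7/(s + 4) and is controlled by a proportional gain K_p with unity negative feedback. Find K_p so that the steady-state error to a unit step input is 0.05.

For a type-0 loop with proportional control, e_ss = 1/(1 + K_p·P(0)).
P(0) = 2.175. Require 1/(1 + K_p·2.175) = 0.05, so 1 + 2.175·K_p = 20.
K_p = (20 − 1)/2.175 = 8.74.

K_p = 8.74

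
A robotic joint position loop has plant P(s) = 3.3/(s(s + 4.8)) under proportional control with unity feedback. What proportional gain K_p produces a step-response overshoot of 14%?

K_p = 6.2

From %OS = 100·exp(−πζ/√(1−ζ²)) = 14%, ζ = −ln(0.14)/√(π²+ln²(0.14)) = 0.5305.
Characteristic equation s² + 4.8s + 3.3K_p = 0 gives ζ = 4.8/(2√(3.3K_p)).
Setting ζ = 0.5305: √(3.3K_p) = 4.8/(2·0.5305) = 4.524, so K_p = 20.47/3.3 = 6.2.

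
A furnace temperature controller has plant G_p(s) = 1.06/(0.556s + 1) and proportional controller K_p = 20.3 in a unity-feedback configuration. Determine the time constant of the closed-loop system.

Closed loop: T(s) = K_p·G_p/(1+K_p·G_p) = 21.52/(0.556s + 1 + 21.52), with pole at s = −(1 + 21.52)/0.556 = −40.5.
Closed-loop time constant τ = 1/40.5 = 0.0247 s.

τ = 0.0247 s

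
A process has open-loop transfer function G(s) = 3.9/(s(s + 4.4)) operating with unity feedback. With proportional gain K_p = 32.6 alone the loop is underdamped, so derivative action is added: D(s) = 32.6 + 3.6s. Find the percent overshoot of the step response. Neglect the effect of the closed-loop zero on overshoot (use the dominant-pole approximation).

1.15%

Forward path: (32.6 + 3.6s)·3.9/(s(s+4.4)). The closed-loop characteristic equation is s² + (4.4 + 3.9·3.6)s + 3.9·32.6 = 0.
That is s² + 18.44s + 127.1 = 0, so ω_n = 11.28 rad/s and ζ = 18.44/(2·11.28) = 0.8177.
%OS = 100·exp(−πζ/√(1−ζ²)) = 1.15%.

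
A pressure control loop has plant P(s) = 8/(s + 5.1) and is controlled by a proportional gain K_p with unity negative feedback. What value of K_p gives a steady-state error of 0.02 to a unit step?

K_p = 31.2

For a type-0 loop with proportional control, e_ss = 1/(1 + K_p·P(0)).
P(0) = 1.569. Require 1/(1 + K_p·1.569) = 0.02, so 1 + 1.569·K_p = 50.
K_p = (50 − 1)/1.569 = 31.2.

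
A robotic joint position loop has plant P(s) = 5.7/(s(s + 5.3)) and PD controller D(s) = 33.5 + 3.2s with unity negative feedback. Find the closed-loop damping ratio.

Forward path: (33.5 + 3.2s)·5.7/(s(s+5.3)). The closed-loop characteristic equation is s² + (5.3 + 5.7·3.2)s + 5.7·33.5 = 0.
That is s² + 23.54s + 191 = 0, so ω_n = 13.82 rad/s and ζ = 23.54/(2·13.82) = 0.8518.

ζ = 0.852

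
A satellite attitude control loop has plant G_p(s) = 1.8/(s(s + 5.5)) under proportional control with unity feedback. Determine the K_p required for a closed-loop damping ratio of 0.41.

K_p = 25

Closed-loop characteristic equation: s² + 5.5s + K_p·1.8 = 0.
So ω_n = √(1.8K_p) and 2ζω_n = 5.5, giving ζ = 5.5/(2√(1.8K_p)).
Setting ζ = 0.41: √(1.8K_p) = 5.5/(2·0.41) = 6.707, so K_p = 44.99/1.8 = 25.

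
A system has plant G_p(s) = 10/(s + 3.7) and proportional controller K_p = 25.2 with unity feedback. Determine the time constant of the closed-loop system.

τ = 0.00391 s

Closed-loop transfer function: T(s) = K_p·G_p(s)/(1 + K_p·G_p(s)) = 252/(s + 3.7 + 252) = 252/(s + 255.7).
Time constant τ = 1/255.7 = 0.00391 s.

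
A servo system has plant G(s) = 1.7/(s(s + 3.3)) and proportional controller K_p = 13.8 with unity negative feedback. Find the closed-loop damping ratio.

With unity feedback the closed-loop characteristic equation is s² + 3.3s + 13.8·1.7 = s² + 3.3s + 23.46 = 0.
So ω_n² = 23.46 ⇒ ω_n = 4.844 rad/s, and ζ = 3.3/(2ω_n) = 0.341.

ζ = 0.341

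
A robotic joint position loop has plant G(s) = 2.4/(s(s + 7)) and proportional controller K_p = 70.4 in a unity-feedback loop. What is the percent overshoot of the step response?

41.5%

The closed-loop denominator s² + 7s + 169 gives ω_n = √169 = 13 and ζ = 7/(2ω_n) = 0.2693.
%OS = 100·exp(−πζ/√(1−ζ²)) = 100·exp(−π·0.2693/√0.9275) = 41.5%.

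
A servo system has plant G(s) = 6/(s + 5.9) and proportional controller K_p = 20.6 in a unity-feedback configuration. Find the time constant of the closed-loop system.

Closed-loop transfer function: T(s) = K_p·G(s)/(1 + K_p·G(s)) = 123.6/(s + 5.9 + 123.6) = 123.6/(s + 129.5).
Time constant τ = 1/129.5 = 0.00772 s.

τ = 0.00772 s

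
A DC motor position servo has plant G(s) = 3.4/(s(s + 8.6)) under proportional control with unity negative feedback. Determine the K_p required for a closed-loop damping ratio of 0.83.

Closed-loop characteristic equation: s² + 8.6s + K_p·3.4 = 0.
So ω_n = √(3.4K_p) and 2ζω_n = 8.6, giving ζ = 8.6/(2√(3.4K_p)).
Setting ζ = 0.83: √(3.4K_p) = 8.6/(2·0.83) = 5.181, so K_p = 26.84/3.4 = 7.89.

K_p = 7.89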